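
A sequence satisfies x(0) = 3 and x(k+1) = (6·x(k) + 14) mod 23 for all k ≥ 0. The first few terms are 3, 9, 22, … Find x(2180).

Computing terms: x(0) = 3,  x(1) = 9,  x(2) = 22,  x(3) = 8,  x(4) = 16,  x(5) = 18,  x(6) = 7,  x(7) = 10,  x(8) = 5,  x(9) = 21,  x(10) = 2,  x(11) = 3.
Since x(11) = x(0) = 3, the sequence is periodic with period 11.
So x(2180) = x(0 + ((2180-0) mod 11)) = x(2) = 22.

22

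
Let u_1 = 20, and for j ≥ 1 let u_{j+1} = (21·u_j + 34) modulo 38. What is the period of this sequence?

u_1 = 20; u_2 = 36; u_3 = 30; u_4 = 18; u_5 = 32; u_6 = 22; u_7 = 2; u_8 = 0; u_9 = 34; u_{10} = 26; u_{11} = 10; u_{12} = 16; u_{13} = 28; u_{14} = 14; u_{15} = 24; u_{16} = 6; u_{17} = 8; u_{18} = 12; u_{19} = 20.
Since u_{19} = u_1 = 20, the sequence is periodic with period 18.

18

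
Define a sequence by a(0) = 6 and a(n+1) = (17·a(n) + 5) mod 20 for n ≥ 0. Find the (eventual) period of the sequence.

Listing terms: a(0) = 6,  a(1) = 7,  a(2) = 4,  a(3) = 13,  a(4) = 6.
The sequence repeats with period 4.

4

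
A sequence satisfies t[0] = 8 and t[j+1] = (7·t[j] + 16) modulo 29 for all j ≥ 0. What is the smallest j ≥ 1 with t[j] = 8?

7

We have t[0] = 8; t[1] = 14; t[2] = 27; t[3] = 2; t[4] = 1; t[5] = 23; t[6] = 3; t[7] = 8.
The sequence repeats with period 7.
The value 8 next appears (with j ≥ 1) at t[7].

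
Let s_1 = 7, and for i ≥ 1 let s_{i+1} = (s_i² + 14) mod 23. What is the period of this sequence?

3

Listing terms: s_1 = 7; s_2 = 17; s_3 = 4; s_4 = 7.
Since s_4 = s_1 = 7, the sequence is periodic with period 3.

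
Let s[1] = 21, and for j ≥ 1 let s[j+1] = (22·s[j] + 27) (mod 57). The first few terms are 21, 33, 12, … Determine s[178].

Computing terms: s[1] = 21; s[2] = 33; s[3] = 12; s[4] = 6; s[5] = 45; s[6] = 48; s[7] = 0; s[8] = 27; s[9] = 51; s[10] = 9; s[11] = 54; s[12] = 18; s[13] = 24; s[14] = 42; s[15] = 39; s[16] = 30; s[17] = 3; s[18] = 36; s[19] = 21.
The sequence repeats with period 18.
So s[178] = s[1 + ((178-1) mod 18)] = s[16] = 30.

30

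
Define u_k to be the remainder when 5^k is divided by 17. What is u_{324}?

13

Computing terms: u_0 = 1,  u_1 = 5,  u_2 = 8,  u_3 = 6,  u_4 = 13,  u_5 = 14,  u_6 = 2,  u_7 = 10,  u_8 = 16,  u_9 = 12,  u_{10} = 9,  u_{11} = 11,  u_{12} = 4,  u_{13} = 3,  u_{14} = 15,  u_{15} = 7,  u_{16} = 1.
The sequence repeats with period 16.
(324 - 0) mod 16 = 4, so u_{324} = u_4 = 13.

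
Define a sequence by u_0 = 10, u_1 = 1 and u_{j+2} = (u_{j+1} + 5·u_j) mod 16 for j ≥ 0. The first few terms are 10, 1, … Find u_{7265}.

7

Computing terms: u_0 = 10; u_1 = 1; u_2 = 3; u_3 = 8; u_4 = 7; u_5 = 15; u_6 = 2; u_7 = 13; u_8 = 7; u_9 = 8; u_{10} = 11; u_{11} = 3; u_{12} = 10; u_{13} = 9; u_{14} = 11; u_{15} = 8; u_{16} = 15; u_{17} = 7; u_{18} = 2; u_{19} = 5; u_{20} = 15; u_{21} = 8; u_{22} = 3; u_{23} = 11; u_{24} = 10; u_{25} = 1.
The sequence repeats with period 24.
(7265 - 0) mod 24 = 17, so u_{7265} = u_{17} = 7.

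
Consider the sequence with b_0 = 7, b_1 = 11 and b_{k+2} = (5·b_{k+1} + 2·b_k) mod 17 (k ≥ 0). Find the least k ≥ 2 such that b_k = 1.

b_0 = 7; b_1 = 11; b_2 = 1; b_3 = 10; b_4 = 1; b_5 = 8; b_6 = 8; b_7 = 5; b_8 = 7; b_9 = 11.
Since (b_8, b_9) = (b_0, b_1) = (7, 11) (two consecutive terms determine the rest), the sequence is periodic with period 8.
The value 1 first appears (with k ≥ 2) at b_2.

2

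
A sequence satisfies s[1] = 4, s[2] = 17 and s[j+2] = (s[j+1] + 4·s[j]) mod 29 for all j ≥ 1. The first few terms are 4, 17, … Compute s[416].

13

Listing terms: s[1] = 4; s[2] = 17; s[3] = 4; s[4] = 14; s[5] = 1; s[6] = 28; s[7] = 3; s[8] = 28; s[9] = 11; s[10] = 7; s[11] = 22; s[12] = 21; s[13] = 22; s[14] = 19; s[15] = 20; s[16] = 9; s[17] = 2; s[18] = 9; s[19] = 17; s[20] = 24; s[21] = 5; s[22] = 14; s[23] = 5; s[24] = 3; s[25] = 23; s[26] = 6; s[27] = 11; s[28] = 6; s[29] = 21; s[30] = 16; s[31] = 13; s[32] = 19; s[33] = 13; s[34] = 2; s[35] = 25; s[36] = 4; s[37] = 17.
Since (s[36], s[37]) = (s[1], s[2]) = (4, 17) (two consecutive terms determine the rest), the sequence is periodic with period 35.
(416 - 1) mod 35 = 30, so s[416] = s[31] = 13.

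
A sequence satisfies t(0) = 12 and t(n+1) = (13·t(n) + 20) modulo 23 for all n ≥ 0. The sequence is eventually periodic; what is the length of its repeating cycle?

11

Computing terms: t(0) = 12, t(1) = 15, t(2) = 8, t(3) = 9, t(4) = 22, t(5) = 7, t(6) = 19, t(7) = 14, t(8) = 18, t(9) = 1, t(10) = 10, t(11) = 12.
The sequence repeats with period 11.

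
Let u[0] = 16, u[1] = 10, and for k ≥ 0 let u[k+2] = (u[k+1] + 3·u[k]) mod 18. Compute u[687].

16

We have u[0] = 16, u[1] = 10, u[2] = 4, u[3] = 16, u[4] = 10.
The sequence repeats with period 3.
(687 - 0) mod 3 = 0, so u[687] = u[0] = 16.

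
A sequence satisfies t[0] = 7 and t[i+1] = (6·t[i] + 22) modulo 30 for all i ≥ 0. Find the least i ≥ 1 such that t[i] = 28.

We have t[0] = 7,  t[1] = 4,  t[2] = 16,  t[3] = 28,  t[4] = 10,  t[5] = 22,  t[6] = 4.
Since t[6] = t[1] = 4, the sequence is eventually periodic: after a pre-period of length 1 it cycles with period 5.
The value 28 first appears (with i ≥ 1) at t[3].

3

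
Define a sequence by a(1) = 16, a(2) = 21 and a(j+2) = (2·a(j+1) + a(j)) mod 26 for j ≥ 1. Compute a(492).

5

a(1) = 16, a(2) = 21, a(3) = 6, a(4) = 7, a(5) = 20, a(6) = 21, a(7) = 10, a(8) = 15, a(9) = 14, a(10) = 17, a(11) = 22, a(12) = 9, a(13) = 14, a(14) = 11, a(15) = 10, a(16) = 5, a(17) = 20, a(18) = 19, a(19) = 6, a(20) = 5, a(21) = 16, a(22) = 11, a(23) = 12, a(24) = 9, a(25) = 4, a(26) = 17, a(27) = 12, a(28) = 15, a(29) = 16, a(30) = 21.
The sequence repeats with period 28.
(492 - 1) mod 28 = 15, so a(492) = a(16) = 5.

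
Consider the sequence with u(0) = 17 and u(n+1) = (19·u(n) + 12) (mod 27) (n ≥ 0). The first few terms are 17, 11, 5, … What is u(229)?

20

We have u(0) = 17, u(1) = 11, u(2) = 5, u(3) = 26, u(4) = 20, u(5) = 14, u(6) = 8, u(7) = 2, u(8) = 23, u(9) = 17.
Since u(9) = u(0) = 17, the sequence is periodic with period 9.
So u(229) = u(0 + ((229-0) mod 9)) = u(4) = 20.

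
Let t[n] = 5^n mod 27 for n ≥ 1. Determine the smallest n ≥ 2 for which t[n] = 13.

16

t[1] = 5; t[2] = 25; t[3] = 17; t[4] = 4; t[5] = 20; t[6] = 19; t[7] = 14; t[8] = 16; t[9] = 26; t[10] = 22; t[11] = 2; t[12] = 10; t[13] = 23; t[14] = 7; t[15] = 8; t[16] = 13; t[17] = 11; t[18] = 1; t[19] = 5.
Since t[19] = t[1] = 5, the sequence is periodic with period 18.
The value 13 first appears (with n ≥ 2) at t[16].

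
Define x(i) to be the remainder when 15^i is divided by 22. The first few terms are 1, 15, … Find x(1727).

x(0) = 1,  x(1) = 15,  x(2) = 5,  x(3) = 9,  x(4) = 3,  x(5) = 1.
Since x(5) = x(0) = 1, the sequence is periodic with period 5.
(1727 - 0) mod 5 = 2, so x(1727) = x(2) = 5.

5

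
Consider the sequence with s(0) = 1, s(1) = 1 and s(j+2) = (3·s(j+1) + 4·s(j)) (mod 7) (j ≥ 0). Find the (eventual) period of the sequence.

6

We have s(0) = 1; s(1) = 1; s(2) = 0; s(3) = 4; s(4) = 5; s(5) = 3; s(6) = 1; s(7) = 1.
The sequence repeats with period 6.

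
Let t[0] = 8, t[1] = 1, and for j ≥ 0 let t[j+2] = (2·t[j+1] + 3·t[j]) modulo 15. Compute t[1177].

1

We have t[0] = 8; t[1] = 1; t[2] = 11; t[3] = 10; t[4] = 8; t[5] = 1.
The sequence repeats with period 4.
So t[1177] = t[0 + ((1177-0) mod 4)] = t[1] = 1.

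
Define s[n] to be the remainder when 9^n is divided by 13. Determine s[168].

1

Computing terms: s[1] = 9,  s[2] = 3,  s[3] = 1,  s[4] = 9.
Since s[4] = s[1] = 9, the sequence is periodic with period 3.
(168 - 1) mod 3 = 2, so s[168] = s[3] = 1.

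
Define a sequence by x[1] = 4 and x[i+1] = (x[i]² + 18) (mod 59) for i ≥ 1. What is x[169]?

Computing terms: x[1] = 4, x[2] = 34, x[3] = 53, x[4] = 54, x[5] = 43, x[6] = 38, x[7] = 46, x[8] = 10, x[9] = 0, x[10] = 18, x[11] = 47, x[12] = 44, x[13] = 7, x[14] = 8, x[15] = 23, x[16] = 16, x[17] = 38.
Since x[17] = x[6] = 38, the sequence is eventually periodic: after a pre-period of length 5 it cycles with period 11.
For i ≥ 6, x[i] depends only on (i - 6) mod 11. (169 - 6) mod 11 = 9, so x[169] = x[15] = 23.

23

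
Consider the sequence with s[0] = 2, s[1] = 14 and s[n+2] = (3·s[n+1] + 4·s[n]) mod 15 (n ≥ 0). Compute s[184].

8

s[0] = 2; s[1] = 14; s[2] = 5; s[3] = 11; s[4] = 8; s[5] = 8; s[6] = 11; s[7] = 5; s[8] = 14; s[9] = 2; s[10] = 2; s[11] = 14.
The sequence repeats with period 10.
(184 - 0) mod 10 = 4, so s[184] = s[4] = 8.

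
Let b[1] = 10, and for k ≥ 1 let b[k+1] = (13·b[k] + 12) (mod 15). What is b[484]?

b[1] = 10,  b[2] = 7,  b[3] = 13,  b[4] = 1,  b[5] = 10.
The sequence repeats with period 4.
(484 - 1) mod 4 = 3, so b[484] = b[4] = 1.

1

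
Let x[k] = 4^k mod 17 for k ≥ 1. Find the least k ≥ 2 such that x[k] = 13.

3

Computing terms: x[1] = 4, x[2] = 16, x[3] = 13, x[4] = 1, x[5] = 4.
Since x[5] = x[1] = 4, the sequence is periodic with period 4.
The value 13 first appears (with k ≥ 2) at x[3].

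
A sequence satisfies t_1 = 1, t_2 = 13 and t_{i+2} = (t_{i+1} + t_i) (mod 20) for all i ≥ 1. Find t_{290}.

t_1 = 1; t_2 = 13; t_3 = 14; t_4 = 7; t_5 = 1; t_6 = 8; t_7 = 9; t_8 = 17; t_9 = 6; t_{10} = 3; t_{11} = 9; t_{12} = 12; t_{13} = 1; t_{14} = 13.
The sequence repeats with period 12.
So t_{290} = t_{1 + ((290-1) mod 12)} = t_2 = 13.

13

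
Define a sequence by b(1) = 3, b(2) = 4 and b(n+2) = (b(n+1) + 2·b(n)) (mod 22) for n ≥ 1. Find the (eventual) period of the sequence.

10

b(1) = 3; b(2) = 4; b(3) = 10; b(4) = 18; b(5) = 16; b(6) = 8; b(7) = 18; b(8) = 12; b(9) = 4; b(10) = 6; b(11) = 14; b(12) = 4; b(13) = 10.
Since (b(12), b(13)) = (b(2), b(3)) = (4, 10) (two consecutive terms determine the rest), the sequence is eventually periodic: after a pre-period of length 1 it cycles with period 10.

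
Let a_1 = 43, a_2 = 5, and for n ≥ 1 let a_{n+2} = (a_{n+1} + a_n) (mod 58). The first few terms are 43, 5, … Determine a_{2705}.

19

Computing terms: a_1 = 43, a_2 = 5, a_3 = 48, a_4 = 53, a_5 = 43, a_6 = 38, a_7 = 23, a_8 = 3, a_9 = 26, a_{10} = 29, a_{11} = 55, a_{12} = 26, a_{13} = 23, a_{14} = 49, a_{15} = 14, a_{16} = 5, a_{17} = 19, a_{18} = 24, a_{19} = 43, a_{20} = 9, a_{21} = 52, a_{22} = 3, a_{23} = 55, a_{24} = 0, a_{25} = 55, a_{26} = 55, a_{27} = 52, a_{28} = 49, a_{29} = 43, a_{30} = 34, a_{31} = 19, a_{32} = 53, a_{33} = 14, a_{34} = 9, a_{35} = 23, a_{36} = 32, a_{37} = 55, a_{38} = 29, a_{39} = 26, a_{40} = 55, a_{41} = 23, a_{42} = 20, a_{43} = 43, a_{44} = 5.
Since (a_{43}, a_{44}) = (a_1, a_2) = (43, 5) (two consecutive terms determine the rest), the sequence is periodic with period 42.
So a_{2705} = a_{1 + ((2705-1) mod 42)} = a_{17} = 19.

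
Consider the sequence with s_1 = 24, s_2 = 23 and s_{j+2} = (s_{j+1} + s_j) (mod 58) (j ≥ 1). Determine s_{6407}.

41

We have s_1 = 24; s_2 = 23; s_3 = 47; s_4 = 12; s_5 = 1; s_6 = 13; s_7 = 14; s_8 = 27; s_9 = 41; s_{10} = 10; s_{11} = 51; s_{12} = 3; s_{13} = 54; s_{14} = 57; s_{15} = 53; s_{16} = 52; s_{17} = 47; s_{18} = 41; s_{19} = 30; s_{20} = 13; s_{21} = 43; s_{22} = 56; s_{23} = 41; s_{24} = 39; s_{25} = 22; s_{26} = 3; s_{27} = 25; s_{28} = 28; s_{29} = 53; s_{30} = 23; s_{31} = 18; s_{32} = 41; s_{33} = 1; s_{34} = 42; s_{35} = 43; s_{36} = 27; s_{37} = 12; s_{38} = 39; s_{39} = 51; s_{40} = 32; s_{41} = 25; s_{42} = 57; s_{43} = 24; s_{44} = 23.
The sequence repeats with period 42.
(6407 - 1) mod 42 = 22, so s_{6407} = s_{23} = 41.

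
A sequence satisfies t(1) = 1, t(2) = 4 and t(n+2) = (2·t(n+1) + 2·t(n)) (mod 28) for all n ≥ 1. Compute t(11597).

8

We have t(1) = 1; t(2) = 4; t(3) = 10; t(4) = 0; t(5) = 20; t(6) = 12; t(7) = 8; t(8) = 12; t(9) = 12; t(10) = 20; t(11) = 8; t(12) = 0; t(13) = 16; t(14) = 4; t(15) = 12; t(16) = 4; t(17) = 4; t(18) = 16; t(19) = 12; t(20) = 0; t(21) = 24; t(22) = 20; t(23) = 4; t(24) = 20; t(25) = 20; t(26) = 24; t(27) = 4; t(28) = 0; t(29) = 8; t(30) = 16; t(31) = 20; t(32) = 16; t(33) = 16; t(34) = 8; t(35) = 20; t(36) = 0; t(37) = 12; t(38) = 24; t(39) = 16; t(40) = 24; t(41) = 24; t(42) = 12; t(43) = 16; t(44) = 0; t(45) = 4; t(46) = 8; t(47) = 24; t(48) = 8; t(49) = 8; t(50) = 4; t(51) = 24; t(52) = 0; t(53) = 20.
Since (t(52), t(53)) = (t(4), t(5)) = (0, 20) (two consecutive terms determine the rest), the sequence is eventually periodic: after a pre-period of length 3 it cycles with period 48.
For n ≥ 4, t(n) depends only on (n - 4) mod 48. (11597 - 4) mod 48 = 25, so t(11597) = t(29) = 8.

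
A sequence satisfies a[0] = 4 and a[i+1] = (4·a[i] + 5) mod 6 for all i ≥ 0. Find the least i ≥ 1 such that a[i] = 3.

a[0] = 4,  a[1] = 3,  a[2] = 5,  a[3] = 1,  a[4] = 3.
Since a[4] = a[1] = 3, the sequence is eventually periodic: after a pre-period of length 1 it cycles with period 3.
The value 3 first appears (with i ≥ 1) at a[1].

1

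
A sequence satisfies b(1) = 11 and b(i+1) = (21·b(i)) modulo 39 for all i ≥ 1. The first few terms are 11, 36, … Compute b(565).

Computing terms: b(1) = 11,  b(2) = 36,  b(3) = 15,  b(4) = 3,  b(5) = 24,  b(6) = 36.
Since b(6) = b(2) = 36, the sequence is eventually periodic: after a pre-period of length 1 it cycles with period 4.
For i ≥ 2, b(i) depends only on (i - 2) mod 4. (565 - 2) mod 4 = 3, so b(565) = b(5) = 24.

24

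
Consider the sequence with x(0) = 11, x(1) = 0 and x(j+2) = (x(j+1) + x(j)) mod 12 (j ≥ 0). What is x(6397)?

x(0) = 11,  x(1) = 0,  x(2) = 11,  x(3) = 11,  x(4) = 10,  x(5) = 9,  x(6) = 7,  x(7) = 4,  x(8) = 11,  x(9) = 3,  x(10) = 2,  x(11) = 5,  x(12) = 7,  x(13) = 0,  x(14) = 7,  x(15) = 7,  x(16) = 2,  x(17) = 9,  x(18) = 11,  x(19) = 8,  x(20) = 7,  x(21) = 3,  x(22) = 10,  x(23) = 1,  x(24) = 11,  x(25) = 0.
Since (x(24), x(25)) = (x(0), x(1)) = (11, 0) (two consecutive terms determine the rest), the sequence is periodic with period 24.
(6397 - 0) mod 24 = 13, so x(6397) = x(13) = 0.

0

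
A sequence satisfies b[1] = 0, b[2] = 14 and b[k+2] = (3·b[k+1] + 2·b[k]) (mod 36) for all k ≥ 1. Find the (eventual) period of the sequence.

12

Computing terms: b[1] = 0,  b[2] = 14,  b[3] = 6,  b[4] = 10,  b[5] = 6,  b[6] = 2,  b[7] = 18,  b[8] = 22,  b[9] = 30,  b[10] = 26,  b[11] = 30,  b[12] = 34,  b[13] = 18,  b[14] = 14,  b[15] = 6.
Since (b[14], b[15]) = (b[2], b[3]) = (14, 6) (two consecutive terms determine the rest), the sequence is eventually periodic: after a pre-period of length 1 it cycles with period 12.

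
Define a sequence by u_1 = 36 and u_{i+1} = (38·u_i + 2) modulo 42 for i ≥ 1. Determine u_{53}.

0

Computing terms: u_1 = 36, u_2 = 26, u_3 = 24, u_4 = 32, u_5 = 0, u_6 = 2, u_7 = 36.
Since u_7 = u_1 = 36, the sequence is periodic with period 6.
So u_{53} = u_{1 + ((53-1) mod 6)} = u_5 = 0.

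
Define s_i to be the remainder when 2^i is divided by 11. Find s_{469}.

We have s_1 = 2, s_2 = 4, s_3 = 8, s_4 = 5, s_5 = 10, s_6 = 9, s_7 = 7, s_8 = 3, s_9 = 6, s_{10} = 1, s_{11} = 2.
Since s_{11} = s_1 = 2, the sequence is periodic with period 10.
(469 - 1) mod 10 = 8, so s_{469} = s_9 = 6.

6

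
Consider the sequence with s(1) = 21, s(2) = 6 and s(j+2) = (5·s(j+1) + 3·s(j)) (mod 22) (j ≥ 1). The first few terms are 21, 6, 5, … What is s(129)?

7

s(1) = 21, s(2) = 6, s(3) = 5, s(4) = 21, s(5) = 10, s(6) = 3, s(7) = 1, s(8) = 14, s(9) = 7, s(10) = 11, s(11) = 10, s(12) = 17, s(13) = 5, s(14) = 10, s(15) = 21, s(16) = 3, s(17) = 12, s(18) = 3, s(19) = 7, s(20) = 0, s(21) = 21, s(22) = 17, s(23) = 16, s(24) = 21, s(25) = 21, s(26) = 14, s(27) = 1, s(28) = 3, s(29) = 18, s(30) = 11, s(31) = 21, s(32) = 6.
The sequence repeats with period 30.
(129 - 1) mod 30 = 8, so s(129) = s(9) = 7.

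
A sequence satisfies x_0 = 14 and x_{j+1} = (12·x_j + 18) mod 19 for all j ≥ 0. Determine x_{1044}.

14

Computing terms: x_0 = 14,  x_1 = 15,  x_2 = 8,  x_3 = 0,  x_4 = 18,  x_5 = 6,  x_6 = 14.
The sequence repeats with period 6.
So x_{1044} = x_{0 + ((1044-0) mod 6)} = x_0 = 14.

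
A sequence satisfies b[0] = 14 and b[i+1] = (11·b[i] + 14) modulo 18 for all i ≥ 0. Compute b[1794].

14

Computing terms: b[0] = 14; b[1] = 6; b[2] = 8; b[3] = 12; b[4] = 2; b[5] = 0; b[6] = 14.
The sequence repeats with period 6.
(1794 - 0) mod 6 = 0, so b[1794] = b[0] = 14.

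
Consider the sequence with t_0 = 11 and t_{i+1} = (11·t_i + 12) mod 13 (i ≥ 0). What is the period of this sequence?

Listing terms: t_0 = 11; t_1 = 3; t_2 = 6; t_3 = 0; t_4 = 12; t_5 = 1; t_6 = 10; t_7 = 5; t_8 = 2; t_9 = 8; t_{10} = 9; t_{11} = 7; t_{12} = 11.
The sequence repeats with period 12.

12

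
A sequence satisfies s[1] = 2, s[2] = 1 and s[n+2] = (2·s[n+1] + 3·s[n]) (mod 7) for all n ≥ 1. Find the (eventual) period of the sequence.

Computing terms: s[1] = 2,  s[2] = 1,  s[3] = 1,  s[4] = 5,  s[5] = 6,  s[6] = 6,  s[7] = 2,  s[8] = 1.
The sequence repeats with period 6.

6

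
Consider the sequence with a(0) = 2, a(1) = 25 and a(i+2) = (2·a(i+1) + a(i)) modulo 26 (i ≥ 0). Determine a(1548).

8

We have a(0) = 2, a(1) = 25, a(2) = 0, a(3) = 25, a(4) = 24, a(5) = 21, a(6) = 14, a(7) = 23, a(8) = 8, a(9) = 13, a(10) = 8, a(11) = 3, a(12) = 14, a(13) = 5, a(14) = 24, a(15) = 1, a(16) = 0, a(17) = 1, a(18) = 2, a(19) = 5, a(20) = 12, a(21) = 3, a(22) = 18, a(23) = 13, a(24) = 18, a(25) = 23, a(26) = 12, a(27) = 21, a(28) = 2, a(29) = 25.
Since (a(28), a(29)) = (a(0), a(1)) = (2, 25) (two consecutive terms determine the rest), the sequence is periodic with period 28.
(1548 - 0) mod 28 = 8, so a(1548) = a(8) = 8.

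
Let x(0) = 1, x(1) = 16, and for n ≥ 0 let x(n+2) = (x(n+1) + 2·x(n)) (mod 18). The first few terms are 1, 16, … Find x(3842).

x(0) = 1; x(1) = 16; x(2) = 0; x(3) = 14; x(4) = 14; x(5) = 6; x(6) = 16; x(7) = 10; x(8) = 6; x(9) = 8; x(10) = 2; x(11) = 0; x(12) = 4; x(13) = 4; x(14) = 12; x(15) = 2; x(16) = 8; x(17) = 12; x(18) = 10; x(19) = 16; x(20) = 0.
Since (x(19), x(20)) = (x(1), x(2)) = (16, 0) (two consecutive terms determine the rest), the sequence is eventually periodic: after a pre-period of length 1 it cycles with period 18.
For n ≥ 1, x(n) depends only on (n - 1) mod 18. (3842 - 1) mod 18 = 7, so x(3842) = x(8) = 6.

6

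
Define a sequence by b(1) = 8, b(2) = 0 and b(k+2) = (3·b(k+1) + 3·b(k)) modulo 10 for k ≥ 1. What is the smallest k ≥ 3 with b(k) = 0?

Computing terms: b(1) = 8, b(2) = 0, b(3) = 4, b(4) = 2, b(5) = 8, b(6) = 0.
The sequence repeats with period 4.
The value 0 next appears (with k ≥ 3) at b(6).

6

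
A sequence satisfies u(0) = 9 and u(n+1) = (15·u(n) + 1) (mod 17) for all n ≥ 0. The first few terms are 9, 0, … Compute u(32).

9

Computing terms: u(0) = 9; u(1) = 0; u(2) = 1; u(3) = 16; u(4) = 3; u(5) = 12; u(6) = 11; u(7) = 13; u(8) = 9.
Since u(8) = u(0) = 9, the sequence is periodic with period 8.
So u(32) = u(0 + ((32-0) mod 8)) = u(0) = 9.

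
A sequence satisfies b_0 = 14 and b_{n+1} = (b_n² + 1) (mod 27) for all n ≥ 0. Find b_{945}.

14

Computing terms: b_0 = 14,  b_1 = 8,  b_2 = 11,  b_3 = 14.
The sequence repeats with period 3.
(945 - 0) mod 3 = 0, so b_{945} = b_0 = 14.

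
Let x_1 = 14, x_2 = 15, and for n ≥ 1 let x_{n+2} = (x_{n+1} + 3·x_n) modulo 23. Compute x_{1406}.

Listing terms: x_1 = 14; x_2 = 15; x_3 = 11; x_4 = 10; x_5 = 20; x_6 = 4; x_7 = 18; x_8 = 7; x_9 = 15; x_{10} = 13; x_{11} = 12; x_{12} = 5; x_{13} = 18; x_{14} = 10; x_{15} = 18; x_{16} = 2; x_{17} = 10; x_{18} = 16; x_{19} = 0; x_{20} = 2; x_{21} = 2; x_{22} = 8; x_{23} = 14; x_{24} = 15.
Since (x_{23}, x_{24}) = (x_1, x_2) = (14, 15) (two consecutive terms determine the rest), the sequence is periodic with period 22.
(1406 - 1) mod 22 = 19, so x_{1406} = x_{20} = 2.

2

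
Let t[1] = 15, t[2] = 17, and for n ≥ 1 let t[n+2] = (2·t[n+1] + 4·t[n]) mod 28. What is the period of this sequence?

Listing terms: t[1] = 15; t[2] = 17; t[3] = 10; t[4] = 4; t[5] = 20; t[6] = 0; t[7] = 24; t[8] = 20; t[9] = 24; t[10] = 16; t[11] = 16; t[12] = 12; t[13] = 4; t[14] = 0; t[15] = 16; t[16] = 4; t[17] = 16; t[18] = 20; t[19] = 20; t[20] = 8; t[21] = 12; t[22] = 0; t[23] = 20; t[24] = 12; t[25] = 20; t[26] = 4; t[27] = 4; t[28] = 24; t[29] = 8; t[30] = 0; t[31] = 4; t[32] = 8; t[33] = 4; t[34] = 12; t[35] = 12; t[36] = 16; t[37] = 24; t[38] = 0; t[39] = 12; t[40] = 24; t[41] = 12; t[42] = 8; t[43] = 8; t[44] = 20; t[45] = 16; t[46] = 0; t[47] = 8; t[48] = 16; t[49] = 8; t[50] = 24; t[51] = 24; t[52] = 4; t[53] = 20.
Since (t[52], t[53]) = (t[4], t[5]) = (4, 20) (two consecutive terms determine the rest), the sequence is eventually periodic: after a pre-period of length 3 it cycles with period 48.

48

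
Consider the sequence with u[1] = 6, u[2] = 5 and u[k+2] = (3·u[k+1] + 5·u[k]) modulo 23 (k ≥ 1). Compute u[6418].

We have u[1] = 6,  u[2] = 5,  u[3] = 22,  u[4] = 22,  u[5] = 15,  u[6] = 17,  u[7] = 11,  u[8] = 3,  u[9] = 18,  u[10] = 0,  u[11] = 21,  u[12] = 17,  u[13] = 18,  u[14] = 1,  u[15] = 1,  u[16] = 8,  u[17] = 6,  u[18] = 12,  u[19] = 20,  u[20] = 5,  u[21] = 0,  u[22] = 2,  u[23] = 6,  u[24] = 5.
The sequence repeats with period 22.
So u[6418] = u[1 + ((6418-1) mod 22)] = u[16] = 8.

8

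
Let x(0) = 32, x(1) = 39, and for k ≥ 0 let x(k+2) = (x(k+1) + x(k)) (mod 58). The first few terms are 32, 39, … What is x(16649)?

23

Listing terms: x(0) = 32, x(1) = 39, x(2) = 13, x(3) = 52, x(4) = 7, x(5) = 1, x(6) = 8, x(7) = 9, x(8) = 17, x(9) = 26, x(10) = 43, x(11) = 11, x(12) = 54, x(13) = 7, x(14) = 3, x(15) = 10, x(16) = 13, x(17) = 23, x(18) = 36, x(19) = 1, x(20) = 37, x(21) = 38, x(22) = 17, x(23) = 55, x(24) = 14, x(25) = 11, x(26) = 25, x(27) = 36, x(28) = 3, x(29) = 39, x(30) = 42, x(31) = 23, x(32) = 7, x(33) = 30, x(34) = 37, x(35) = 9, x(36) = 46, x(37) = 55, x(38) = 43, x(39) = 40, x(40) = 25, x(41) = 7, x(42) = 32, x(43) = 39.
The sequence repeats with period 42.
So x(16649) = x(0 + ((16649-0) mod 42)) = x(17) = 23.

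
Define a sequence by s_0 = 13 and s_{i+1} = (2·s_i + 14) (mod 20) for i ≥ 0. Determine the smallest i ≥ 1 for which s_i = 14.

s_0 = 13,  s_1 = 0,  s_2 = 14,  s_3 = 2,  s_4 = 18,  s_5 = 10,  s_6 = 14.
Since s_6 = s_2 = 14, the sequence is eventually periodic: after a pre-period of length 2 it cycles with period 4.
The value 14 first appears (with i ≥ 1) at s_2.

2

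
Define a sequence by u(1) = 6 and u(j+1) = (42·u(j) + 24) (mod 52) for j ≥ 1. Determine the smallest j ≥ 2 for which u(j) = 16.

Listing terms: u(1) = 6; u(2) = 16; u(3) = 20; u(4) = 32; u(5) = 16.
Since u(5) = u(2) = 16, the sequence is eventually periodic: after a pre-period of length 1 it cycles with period 3.
The value 16 first appears (with j ≥ 2) at u(2).

2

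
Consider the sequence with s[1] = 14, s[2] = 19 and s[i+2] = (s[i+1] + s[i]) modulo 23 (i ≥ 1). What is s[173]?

7

We have s[1] = 14; s[2] = 19; s[3] = 10; s[4] = 6; s[5] = 16; s[6] = 22; s[7] = 15; s[8] = 14; s[9] = 6; s[10] = 20; s[11] = 3; s[12] = 0; s[13] = 3; s[14] = 3; s[15] = 6; s[16] = 9; s[17] = 15; s[18] = 1; s[19] = 16; s[20] = 17; s[21] = 10; s[22] = 4; s[23] = 14; s[24] = 18; s[25] = 9; s[26] = 4; s[27] = 13; s[28] = 17; s[29] = 7; s[30] = 1; s[31] = 8; s[32] = 9; s[33] = 17; s[34] = 3; s[35] = 20; s[36] = 0; s[37] = 20; s[38] = 20; s[39] = 17; s[40] = 14; s[41] = 8; s[42] = 22; s[43] = 7; s[44] = 6; s[45] = 13; s[46] = 19; s[47] = 9; s[48] = 5; s[49] = 14; s[50] = 19.
Since (s[49], s[50]) = (s[1], s[2]) = (14, 19) (two consecutive terms determine the rest), the sequence is periodic with period 48.
(173 - 1) mod 48 = 28, so s[173] = s[29] = 7.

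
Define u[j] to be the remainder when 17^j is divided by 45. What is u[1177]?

u[1] = 17, u[2] = 19, u[3] = 8, u[4] = 1, u[5] = 17.
The sequence repeats with period 4.
So u[1177] = u[1 + ((1177-1) mod 4)] = u[1] = 17.

17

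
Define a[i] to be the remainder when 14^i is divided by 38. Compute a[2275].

Computing terms: a[1] = 14; a[2] = 6; a[3] = 8; a[4] = 36; a[5] = 10; a[6] = 26; a[7] = 22; a[8] = 4; a[9] = 18; a[10] = 24; a[11] = 32; a[12] = 30; a[13] = 2; a[14] = 28; a[15] = 12; a[16] = 16; a[17] = 34; a[18] = 20; a[19] = 14.
The sequence repeats with period 18.
So a[2275] = a[1 + ((2275-1) mod 18)] = a[7] = 22.

22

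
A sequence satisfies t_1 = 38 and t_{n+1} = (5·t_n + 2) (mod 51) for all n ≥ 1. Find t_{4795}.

23

Listing terms: t_1 = 38, t_2 = 39, t_3 = 44, t_4 = 18, t_5 = 41, t_6 = 3, t_7 = 17, t_8 = 36, t_9 = 29, t_{10} = 45, t_{11} = 23, t_{12} = 15, t_{13} = 26, t_{14} = 30, t_{15} = 50, t_{16} = 48, t_{17} = 38.
The sequence repeats with period 16.
(4795 - 1) mod 16 = 10, so t_{4795} = t_{11} = 23.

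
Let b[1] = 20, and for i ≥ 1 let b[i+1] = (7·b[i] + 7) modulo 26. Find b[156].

Listing terms: b[1] = 20, b[2] = 17, b[3] = 22, b[4] = 5, b[5] = 16, b[6] = 15, b[7] = 8, b[8] = 11, b[9] = 6, b[10] = 23, b[11] = 12, b[12] = 13, b[13] = 20.
Since b[13] = b[1] = 20, the sequence is periodic with period 12.
So b[156] = b[1 + ((156-1) mod 12)] = b[12] = 13.

13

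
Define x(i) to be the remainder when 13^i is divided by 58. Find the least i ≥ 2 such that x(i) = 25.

We have x(1) = 13; x(2) = 53; x(3) = 51; x(4) = 25; x(5) = 35; x(6) = 49; x(7) = 57; x(8) = 45; x(9) = 5; x(10) = 7; x(11) = 33; x(12) = 23; x(13) = 9; x(14) = 1; x(15) = 13.
Since x(15) = x(1) = 13, the sequence is periodic with period 14.
The value 25 first appears (with i ≥ 2) at x(4).

4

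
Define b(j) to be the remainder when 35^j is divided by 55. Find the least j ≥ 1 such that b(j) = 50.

We have b(0) = 1; b(1) = 35; b(2) = 15; b(3) = 30; b(4) = 5; b(5) = 10; b(6) = 20; b(7) = 40; b(8) = 25; b(9) = 50; b(10) = 45; b(11) = 35.
Since b(11) = b(1) = 35, the sequence is eventually periodic: after a pre-period of length 1 it cycles with period 10.
The value 50 first appears (with j ≥ 1) at b(9).

9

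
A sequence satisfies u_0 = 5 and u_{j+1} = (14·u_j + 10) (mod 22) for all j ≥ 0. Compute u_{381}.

14

Listing terms: u_0 = 5; u_1 = 14; u_2 = 8; u_3 = 12; u_4 = 2; u_5 = 16; u_6 = 14.
Since u_6 = u_1 = 14, the sequence is eventually periodic: after a pre-period of length 1 it cycles with period 5.
For j ≥ 1, u_j depends only on (j - 1) mod 5. (381 - 1) mod 5 = 0, so u_{381} = u_1 = 14.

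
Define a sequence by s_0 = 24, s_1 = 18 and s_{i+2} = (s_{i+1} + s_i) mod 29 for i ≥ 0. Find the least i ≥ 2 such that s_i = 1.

12

s_0 = 24,  s_1 = 18,  s_2 = 13,  s_3 = 2,  s_4 = 15,  s_5 = 17,  s_6 = 3,  s_7 = 20,  s_8 = 23,  s_9 = 14,  s_{10} = 8,  s_{11} = 22,  s_{12} = 1,  s_{13} = 23,  s_{14} = 24,  s_{15} = 18.
The sequence repeats with period 14.
The value 1 first appears (with i ≥ 2) at s_{12}.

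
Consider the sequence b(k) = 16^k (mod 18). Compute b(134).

4

b(1) = 16, b(2) = 4, b(3) = 10, b(4) = 16.
The sequence repeats with period 3.
So b(134) = b(1 + ((134-1) mod 3)) = b(2) = 4.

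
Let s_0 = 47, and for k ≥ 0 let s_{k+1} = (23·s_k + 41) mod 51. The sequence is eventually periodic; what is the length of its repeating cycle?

Listing terms: s_0 = 47; s_1 = 0; s_2 = 41; s_3 = 15; s_4 = 29; s_5 = 45; s_6 = 5; s_7 = 3; s_8 = 8; s_9 = 21; s_{10} = 14; s_{11} = 6; s_{12} = 26; s_{13} = 27; s_{14} = 50; s_{15} = 18; s_{16} = 47.
The sequence repeats with period 16.

16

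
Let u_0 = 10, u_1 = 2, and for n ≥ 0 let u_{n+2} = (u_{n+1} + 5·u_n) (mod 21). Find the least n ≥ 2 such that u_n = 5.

7

Computing terms: u_0 = 10, u_1 = 2, u_2 = 10, u_3 = 20, u_4 = 7, u_5 = 2, u_6 = 16, u_7 = 5, u_8 = 1, u_9 = 5, u_{10} = 10, u_{11} = 14, u_{12} = 1, u_{13} = 8, u_{14} = 13, u_{15} = 11, u_{16} = 13, u_{17} = 5, u_{18} = 7, u_{19} = 11, u_{20} = 4, u_{21} = 17, u_{22} = 16, u_{23} = 17, u_{24} = 13, u_{25} = 14, u_{26} = 16, u_{27} = 2, u_{28} = 19, u_{29} = 8, u_{30} = 19, u_{31} = 17, u_{32} = 7, u_{33} = 8, u_{34} = 1, u_{35} = 20, u_{36} = 4, u_{37} = 20, u_{38} = 19, u_{39} = 14, u_{40} = 4, u_{41} = 11, u_{42} = 10, u_{43} = 2.
The sequence repeats with period 42.
The value 5 first appears (with n ≥ 2) at u_7.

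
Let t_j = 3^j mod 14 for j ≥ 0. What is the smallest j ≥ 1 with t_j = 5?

5

Listing terms: t_0 = 1; t_1 = 3; t_2 = 9; t_3 = 13; t_4 = 11; t_5 = 5; t_6 = 1.
The sequence repeats with period 6.
The value 5 first appears (with j ≥ 1) at t_5.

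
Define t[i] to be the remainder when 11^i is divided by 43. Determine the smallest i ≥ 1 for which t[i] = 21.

4

t[0] = 1; t[1] = 11; t[2] = 35; t[3] = 41; t[4] = 21; t[5] = 16; t[6] = 4; t[7] = 1.
Since t[7] = t[0] = 1, the sequence is periodic with period 7.
The value 21 first appears (with i ≥ 1) at t[4].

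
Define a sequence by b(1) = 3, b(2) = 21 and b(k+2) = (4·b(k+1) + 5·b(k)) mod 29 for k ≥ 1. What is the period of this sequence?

14

We have b(1) = 3; b(2) = 21; b(3) = 12; b(4) = 8; b(5) = 5; b(6) = 2; b(7) = 4; b(8) = 26; b(9) = 8; b(10) = 17; b(11) = 21; b(12) = 24; b(13) = 27; b(14) = 25; b(15) = 3; b(16) = 21.
Since (b(15), b(16)) = (b(1), b(2)) = (3, 21) (two consecutive terms determine the rest), the sequence is periodic with period 14.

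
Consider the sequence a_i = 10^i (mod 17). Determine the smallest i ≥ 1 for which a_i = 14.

3

a_0 = 1,  a_1 = 10,  a_2 = 15,  a_3 = 14,  a_4 = 4,  a_5 = 6,  a_6 = 9,  a_7 = 5,  a_8 = 16,  a_9 = 7,  a_{10} = 2,  a_{11} = 3,  a_{12} = 13,  a_{13} = 11,  a_{14} = 8,  a_{15} = 12,  a_{16} = 1.
Since a_{16} = a_0 = 1, the sequence is periodic with period 16.
The value 14 first appears (with i ≥ 1) at a_3.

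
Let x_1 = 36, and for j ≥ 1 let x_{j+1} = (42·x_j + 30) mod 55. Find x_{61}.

36

Computing terms: x_1 = 36,  x_2 = 2,  x_3 = 4,  x_4 = 33,  x_5 = 41,  x_6 = 47,  x_7 = 24,  x_8 = 48,  x_9 = 11,  x_{10} = 52,  x_{11} = 14,  x_{12} = 13,  x_{13} = 26,  x_{14} = 22,  x_{15} = 19,  x_{16} = 3,  x_{17} = 46,  x_{18} = 37,  x_{19} = 44,  x_{20} = 8,  x_{21} = 36.
The sequence repeats with period 20.
So x_{61} = x_{1 + ((61-1) mod 20)} = x_1 = 36.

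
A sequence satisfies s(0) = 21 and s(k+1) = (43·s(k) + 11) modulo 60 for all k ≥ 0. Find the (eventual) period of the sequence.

12

We have s(0) = 21,  s(1) = 14,  s(2) = 13,  s(3) = 30,  s(4) = 41,  s(5) = 34,  s(6) = 33,  s(7) = 50,  s(8) = 1,  s(9) = 54,  s(10) = 53,  s(11) = 10,  s(12) = 21.
The sequence repeats with period 12.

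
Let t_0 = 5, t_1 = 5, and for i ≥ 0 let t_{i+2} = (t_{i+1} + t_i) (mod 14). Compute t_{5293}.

9

Computing terms: t_0 = 5, t_1 = 5, t_2 = 10, t_3 = 1, t_4 = 11, t_5 = 12, t_6 = 9, t_7 = 7, t_8 = 2, t_9 = 9, t_{10} = 11, t_{11} = 6, t_{12} = 3, t_{13} = 9, t_{14} = 12, t_{15} = 7, t_{16} = 5, t_{17} = 12, t_{18} = 3, t_{19} = 1, t_{20} = 4, t_{21} = 5, t_{22} = 9, t_{23} = 0, t_{24} = 9, t_{25} = 9, t_{26} = 4, t_{27} = 13, t_{28} = 3, t_{29} = 2, t_{30} = 5, t_{31} = 7, t_{32} = 12, t_{33} = 5, t_{34} = 3, t_{35} = 8, t_{36} = 11, t_{37} = 5, t_{38} = 2, t_{39} = 7, t_{40} = 9, t_{41} = 2, t_{42} = 11, t_{43} = 13, t_{44} = 10, t_{45} = 9, t_{46} = 5, t_{47} = 0, t_{48} = 5, t_{49} = 5.
The sequence repeats with period 48.
(5293 - 0) mod 48 = 13, so t_{5293} = t_{13} = 9.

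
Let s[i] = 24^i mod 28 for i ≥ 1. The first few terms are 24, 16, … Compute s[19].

24

s[1] = 24,  s[2] = 16,  s[3] = 20,  s[4] = 4,  s[5] = 12,  s[6] = 8,  s[7] = 24.
Since s[7] = s[1] = 24, the sequence is periodic with period 6.
So s[19] = s[1 + ((19-1) mod 6)] = s[1] = 24.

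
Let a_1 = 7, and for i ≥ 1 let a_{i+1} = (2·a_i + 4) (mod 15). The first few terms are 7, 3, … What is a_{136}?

9

Listing terms: a_1 = 7, a_2 = 3, a_3 = 10, a_4 = 9, a_5 = 7.
Since a_5 = a_1 = 7, the sequence is periodic with period 4.
(136 - 1) mod 4 = 3, so a_{136} = a_4 = 9.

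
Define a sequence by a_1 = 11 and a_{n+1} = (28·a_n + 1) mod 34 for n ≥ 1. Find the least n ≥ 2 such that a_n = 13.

14

Computing terms: a_1 = 11; a_2 = 3; a_3 = 17; a_4 = 1; a_5 = 29; a_6 = 31; a_7 = 19; a_8 = 23; a_9 = 33; a_{10} = 7; a_{11} = 27; a_{12} = 9; a_{13} = 15; a_{14} = 13; a_{15} = 25; a_{16} = 21; a_{17} = 11.
The sequence repeats with period 16.
The value 13 first appears (with n ≥ 2) at a_{14}.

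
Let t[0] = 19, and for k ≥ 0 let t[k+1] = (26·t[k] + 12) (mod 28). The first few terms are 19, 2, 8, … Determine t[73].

We have t[0] = 19,  t[1] = 2,  t[2] = 8,  t[3] = 24,  t[4] = 20,  t[5] = 0,  t[6] = 12,  t[7] = 16,  t[8] = 8.
Since t[8] = t[2] = 8, the sequence is eventually periodic: after a pre-period of length 2 it cycles with period 6.
For k ≥ 2, t[k] depends only on (k - 2) mod 6. (73 - 2) mod 6 = 5, so t[73] = t[7] = 16.

16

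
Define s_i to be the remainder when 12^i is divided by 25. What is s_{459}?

23

Listing terms: s_0 = 1, s_1 = 12, s_2 = 19, s_3 = 3, s_4 = 11, s_5 = 7, s_6 = 9, s_7 = 8, s_8 = 21, s_9 = 2, s_{10} = 24, s_{11} = 13, s_{12} = 6, s_{13} = 22, s_{14} = 14, s_{15} = 18, s_{16} = 16, s_{17} = 17, s_{18} = 4, s_{19} = 23, s_{20} = 1.
The sequence repeats with period 20.
(459 - 0) mod 20 = 19, so s_{459} = s_{19} = 23.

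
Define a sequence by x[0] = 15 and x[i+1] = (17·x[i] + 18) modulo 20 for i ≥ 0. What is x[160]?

Listing terms: x[0] = 15, x[1] = 13, x[2] = 19, x[3] = 1, x[4] = 15.
The sequence repeats with period 4.
So x[160] = x[0 + ((160-0) mod 4)] = x[0] = 15.

15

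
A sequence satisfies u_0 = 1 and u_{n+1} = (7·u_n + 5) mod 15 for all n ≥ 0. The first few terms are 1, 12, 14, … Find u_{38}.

14

We have u_0 = 1,  u_1 = 12,  u_2 = 14,  u_3 = 13,  u_4 = 6,  u_5 = 2,  u_6 = 4,  u_7 = 3,  u_8 = 11,  u_9 = 7,  u_{10} = 9,  u_{11} = 8,  u_{12} = 1.
Since u_{12} = u_0 = 1, the sequence is periodic with period 12.
So u_{38} = u_{0 + ((38-0) mod 12)} = u_2 = 14.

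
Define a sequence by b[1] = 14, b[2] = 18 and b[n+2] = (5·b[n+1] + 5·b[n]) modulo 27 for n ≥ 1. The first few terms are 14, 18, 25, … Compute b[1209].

Computing terms: b[1] = 14,  b[2] = 18,  b[3] = 25,  b[4] = 26,  b[5] = 12,  b[6] = 1,  b[7] = 11,  b[8] = 6,  b[9] = 4,  b[10] = 23,  b[11] = 0,  b[12] = 7,  b[13] = 8,  b[14] = 21,  b[15] = 10,  b[16] = 20,  b[17] = 15,  b[18] = 13,  b[19] = 5,  b[20] = 9,  b[21] = 16,  b[22] = 17,  b[23] = 3,  b[24] = 19,  b[25] = 2,  b[26] = 24,  b[27] = 22,  b[28] = 14,  b[29] = 18.
Since (b[28], b[29]) = (b[1], b[2]) = (14, 18) (two consecutive terms determine the rest), the sequence is periodic with period 27.
(1209 - 1) mod 27 = 20, so b[1209] = b[21] = 16.

16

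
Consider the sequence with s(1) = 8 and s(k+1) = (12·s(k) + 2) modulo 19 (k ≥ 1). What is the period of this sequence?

s(1) = 8, s(2) = 3, s(3) = 0, s(4) = 2, s(5) = 7, s(6) = 10, s(7) = 8.
The sequence repeats with period 6.

6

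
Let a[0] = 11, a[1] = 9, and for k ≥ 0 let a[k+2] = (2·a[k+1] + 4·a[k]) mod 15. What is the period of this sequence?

40

We have a[0] = 11,  a[1] = 9,  a[2] = 2,  a[3] = 10,  a[4] = 13,  a[5] = 6,  a[6] = 4,  a[7] = 2,  a[8] = 5,  a[9] = 3,  a[10] = 11,  a[11] = 4,  a[12] = 7,  a[13] = 0,  a[14] = 13,  a[15] = 11,  a[16] = 14,  a[17] = 12,  a[18] = 5,  a[19] = 13,  a[20] = 1,  a[21] = 9,  a[22] = 7,  a[23] = 5,  a[24] = 8,  a[25] = 6,  a[26] = 14,  a[27] = 7,  a[28] = 10,  a[29] = 3,  a[30] = 1,  a[31] = 14,  a[32] = 2,  a[33] = 0,  a[34] = 8,  a[35] = 1,  a[36] = 4,  a[37] = 12,  a[38] = 10,  a[39] = 8,  a[40] = 11,  a[41] = 9.
Since (a[40], a[41]) = (a[0], a[1]) = (11, 9) (two consecutive terms determine the rest), the sequence is periodic with period 40.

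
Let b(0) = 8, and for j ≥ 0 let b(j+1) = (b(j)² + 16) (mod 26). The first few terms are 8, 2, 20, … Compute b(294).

16

Listing terms: b(0) = 8, b(1) = 2, b(2) = 20, b(3) = 0, b(4) = 16, b(5) = 12, b(6) = 4, b(7) = 6, b(8) = 0.
Since b(8) = b(3) = 0, the sequence is eventually periodic: after a pre-period of length 3 it cycles with period 5.
For j ≥ 3, b(j) depends only on (j - 3) mod 5. (294 - 3) mod 5 = 1, so b(294) = b(4) = 16.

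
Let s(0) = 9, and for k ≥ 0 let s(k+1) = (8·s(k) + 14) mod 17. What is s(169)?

1

s(0) = 9; s(1) = 1; s(2) = 5; s(3) = 3; s(4) = 4; s(5) = 12; s(6) = 8; s(7) = 10; s(8) = 9.
The sequence repeats with period 8.
(169 - 0) mod 8 = 1, so s(169) = s(1) = 1.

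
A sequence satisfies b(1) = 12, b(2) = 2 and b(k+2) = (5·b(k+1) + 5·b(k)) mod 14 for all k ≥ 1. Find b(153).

10

We have b(1) = 12, b(2) = 2, b(3) = 0, b(4) = 10, b(5) = 8, b(6) = 6, b(7) = 0, b(8) = 2, b(9) = 10, b(10) = 4, b(11) = 0, b(12) = 6, b(13) = 2, b(14) = 12, b(15) = 0, b(16) = 4, b(17) = 6, b(18) = 8, b(19) = 0, b(20) = 12, b(21) = 4, b(22) = 10, b(23) = 0, b(24) = 8, b(25) = 12, b(26) = 2.
The sequence repeats with period 24.
So b(153) = b(1 + ((153-1) mod 24)) = b(9) = 10.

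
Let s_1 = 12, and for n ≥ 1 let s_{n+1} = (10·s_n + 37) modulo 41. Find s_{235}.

Listing terms: s_1 = 12, s_2 = 34, s_3 = 8, s_4 = 35, s_5 = 18, s_6 = 12.
Since s_6 = s_1 = 12, the sequence is periodic with period 5.
So s_{235} = s_{1 + ((235-1) mod 5)} = s_5 = 18.

18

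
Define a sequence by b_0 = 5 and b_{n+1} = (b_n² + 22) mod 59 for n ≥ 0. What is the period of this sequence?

9

Listing terms: b_0 = 5, b_1 = 47, b_2 = 48, b_3 = 25, b_4 = 57, b_5 = 26, b_6 = 49, b_7 = 4, b_8 = 38, b_9 = 50, b_{10} = 44, b_{11} = 11, b_{12} = 25.
Since b_{12} = b_3 = 25, the sequence is eventually periodic: after a pre-period of length 3 it cycles with period 9.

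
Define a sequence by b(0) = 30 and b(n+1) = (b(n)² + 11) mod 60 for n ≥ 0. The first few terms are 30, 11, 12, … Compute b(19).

11

We have b(0) = 30, b(1) = 11, b(2) = 12, b(3) = 35, b(4) = 36, b(5) = 47, b(6) = 0, b(7) = 11.
Since b(7) = b(1) = 11, the sequence is eventually periodic: after a pre-period of length 1 it cycles with period 6.
For n ≥ 1, b(n) depends only on (n - 1) mod 6. (19 - 1) mod 6 = 0, so b(19) = b(1) = 11.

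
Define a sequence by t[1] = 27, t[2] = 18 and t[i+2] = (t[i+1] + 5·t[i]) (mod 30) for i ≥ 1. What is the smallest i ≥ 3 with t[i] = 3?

3

Computing terms: t[1] = 27, t[2] = 18, t[3] = 3, t[4] = 3, t[5] = 18, t[6] = 3.
Since (t[5], t[6]) = (t[2], t[3]) = (18, 3) (two consecutive terms determine the rest), the sequence is eventually periodic: after a pre-period of length 1 it cycles with period 3.
The value 3 first appears (with i ≥ 3) at t[3].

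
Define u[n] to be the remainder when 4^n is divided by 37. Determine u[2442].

10

Listing terms: u[0] = 1, u[1] = 4, u[2] = 16, u[3] = 27, u[4] = 34, u[5] = 25, u[6] = 26, u[7] = 30, u[8] = 9, u[9] = 36, u[10] = 33, u[11] = 21, u[12] = 10, u[13] = 3, u[14] = 12, u[15] = 11, u[16] = 7, u[17] = 28, u[18] = 1.
Since u[18] = u[0] = 1, the sequence is periodic with period 18.
(2442 - 0) mod 18 = 12, so u[2442] = u[12] = 10.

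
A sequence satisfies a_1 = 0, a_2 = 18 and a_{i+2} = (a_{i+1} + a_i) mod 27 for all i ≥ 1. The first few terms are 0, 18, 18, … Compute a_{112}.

18

We have a_1 = 0, a_2 = 18, a_3 = 18, a_4 = 9, a_5 = 0, a_6 = 9, a_7 = 9, a_8 = 18, a_9 = 0, a_{10} = 18.
The sequence repeats with period 8.
(112 - 1) mod 8 = 7, so a_{112} = a_8 = 18.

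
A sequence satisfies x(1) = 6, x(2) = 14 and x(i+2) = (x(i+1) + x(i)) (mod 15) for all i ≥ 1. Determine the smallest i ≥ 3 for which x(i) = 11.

x(1) = 6; x(2) = 14; x(3) = 5; x(4) = 4; x(5) = 9; x(6) = 13; x(7) = 7; x(8) = 5; x(9) = 12; x(10) = 2; x(11) = 14; x(12) = 1; x(13) = 0; x(14) = 1; x(15) = 1; x(16) = 2; x(17) = 3; x(18) = 5; x(19) = 8; x(20) = 13; x(21) = 6; x(22) = 4; x(23) = 10; x(24) = 14; x(25) = 9; x(26) = 8; x(27) = 2; x(28) = 10; x(29) = 12; x(30) = 7; x(31) = 4; x(32) = 11; x(33) = 0; x(34) = 11; x(35) = 11; x(36) = 7; x(37) = 3; x(38) = 10; x(39) = 13; x(40) = 8; x(41) = 6; x(42) = 14.
The sequence repeats with period 40.
The value 11 first appears (with i ≥ 3) at x(32).

32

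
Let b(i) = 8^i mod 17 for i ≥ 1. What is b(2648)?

We have b(1) = 8,  b(2) = 13,  b(3) = 2,  b(4) = 16,  b(5) = 9,  b(6) = 4,  b(7) = 15,  b(8) = 1,  b(9) = 8.
Since b(9) = b(1) = 8, the sequence is periodic with period 8.
So b(2648) = b(1 + ((2648-1) mod 8)) = b(8) = 1.

1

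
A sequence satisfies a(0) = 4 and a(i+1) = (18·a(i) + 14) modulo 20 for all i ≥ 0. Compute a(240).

14

We have a(0) = 4; a(1) = 6; a(2) = 2; a(3) = 10; a(4) = 14; a(5) = 6.
Since a(5) = a(1) = 6, the sequence is eventually periodic: after a pre-period of length 1 it cycles with period 4.
For i ≥ 1, a(i) depends only on (i - 1) mod 4. (240 - 1) mod 4 = 3, so a(240) = a(4) = 14.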